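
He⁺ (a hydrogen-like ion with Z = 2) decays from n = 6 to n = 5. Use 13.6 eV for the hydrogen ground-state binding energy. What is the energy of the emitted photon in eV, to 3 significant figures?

0.665 eV

The Bohr energies scale as Z², so for Z = 2: E_n = −54.40/n² eV.
E_6 = −54.40/36 = −1.511 eV and E_5 = −54.40/25 = −2.176 eV.
The photon energy is |E_6 − E_5| = 0.665 eV.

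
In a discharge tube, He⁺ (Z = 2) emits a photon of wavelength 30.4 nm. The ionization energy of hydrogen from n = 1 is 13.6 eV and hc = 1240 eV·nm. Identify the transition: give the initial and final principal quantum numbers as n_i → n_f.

The photon energy is ΔE = hc/λ = 1240 / 30.4 = 40.79 eV.
With Z = 2, ΔE = 54.40 × (1/n_f² − 1/n_i²), so 1/n_f² − 1/n_i² = 0.7498.
Trying n_f = 1 gives 1/n_i² = 0.2502, i.e. n_i ≈ 2; this pair matches.

n_i = 2, n_f = 1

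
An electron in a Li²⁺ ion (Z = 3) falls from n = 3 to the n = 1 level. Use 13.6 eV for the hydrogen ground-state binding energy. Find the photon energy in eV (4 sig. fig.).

108.8 eV

The Bohr energies scale as Z², so for Z = 3: E_n = −122.4/n² eV.
E_3 = −122.4/9 = −13.60 eV and E_1 = −122.4/1 = −122.4 eV.
The photon energy is |E_3 − E_1| = 108.8 eV.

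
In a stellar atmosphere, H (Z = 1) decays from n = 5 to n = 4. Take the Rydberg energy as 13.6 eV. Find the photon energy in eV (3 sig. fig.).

E_5 = −13.60/25 = −0.5440 eV and E_4 = −13.60/16 = −0.8500 eV.
The photon energy is |E_5 − E_4| = 0.306 eV.

0.306 eV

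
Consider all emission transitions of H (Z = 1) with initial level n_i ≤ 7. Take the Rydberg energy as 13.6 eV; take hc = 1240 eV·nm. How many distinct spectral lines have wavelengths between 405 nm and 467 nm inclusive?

2

Enumerate all n_i → n_f pairs with 1 ≤ n_f < n_i ≤ 7 and compute λ = 1240 / [13.6·1·(1/n_f² − 1/n_i²)].
Lines falling in [405, 467] nm: 6→2 (410.3 nm), 5→2 (434.2 nm).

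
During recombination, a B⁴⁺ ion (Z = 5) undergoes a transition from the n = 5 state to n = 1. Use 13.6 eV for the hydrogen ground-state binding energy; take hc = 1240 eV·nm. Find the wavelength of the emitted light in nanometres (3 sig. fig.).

For Z = 5 the level energies scale as Z², so the effective Rydberg energy is 13.6 × 25 = 340.0 eV.
ΔE = 340.0 × (1/1² − 1/5²) = 340.0 × 0.9600 = 326.4 eV.
λ = hc/ΔE = 1240 / 326.4 = 3.80 nm.

3.80 nm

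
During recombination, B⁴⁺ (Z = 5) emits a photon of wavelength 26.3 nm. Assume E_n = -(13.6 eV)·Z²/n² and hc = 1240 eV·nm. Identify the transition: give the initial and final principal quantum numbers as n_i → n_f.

The photon energy is ΔE = hc/λ = 1240 / 26.3 = 47.15 eV.
With Z = 5, ΔE = 340.0 × (1/n_f² − 1/n_i²), so 1/n_f² − 1/n_i² = 0.1387.
Trying n_f = 2 gives 1/n_i² = 0.1113, i.e. n_i ≈ 3; this pair matches.

n_i = 3, n_f = 2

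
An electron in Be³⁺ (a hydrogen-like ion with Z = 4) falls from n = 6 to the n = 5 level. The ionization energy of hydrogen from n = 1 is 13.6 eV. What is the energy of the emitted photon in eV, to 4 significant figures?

2.660 eV

The Bohr energies scale as Z², so for Z = 4: E_n = −217.6/n² eV.
E_6 = −217.6/36 = −6.044 eV and E_5 = −217.6/25 = −8.704 eV.
The photon energy is |E_6 − E_5| = 2.660 eV.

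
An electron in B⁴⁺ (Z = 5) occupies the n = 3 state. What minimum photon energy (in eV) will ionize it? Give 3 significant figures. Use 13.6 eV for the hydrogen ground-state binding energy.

E_n = −13.6 Z²/n² = −340.0/n² eV for Z = 5.
E_3 = −340.0/9 = −37.8 eV, so ionization (to E = 0) requires 37.8 eV.

37.8 eV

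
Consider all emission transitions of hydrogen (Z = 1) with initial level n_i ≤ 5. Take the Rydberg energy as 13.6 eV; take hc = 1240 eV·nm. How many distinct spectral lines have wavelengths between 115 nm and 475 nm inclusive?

2

Enumerate all n_i → n_f pairs with 1 ≤ n_f < n_i ≤ 5 and compute λ = 1240 / [13.6·1·(1/n_f² − 1/n_i²)].
Lines falling in [115, 475] nm: 2→1 (121.6 nm), 5→2 (434.2 nm).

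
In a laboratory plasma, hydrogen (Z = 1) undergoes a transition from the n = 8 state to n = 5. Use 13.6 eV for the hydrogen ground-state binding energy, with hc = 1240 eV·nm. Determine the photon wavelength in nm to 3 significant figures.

ΔE = 13.60 × (1/5² − 1/8²) = 13.60 × 0.02438 = 0.3315 eV.
λ = hc/ΔE = 1240 / 0.3315 = 3740 nm.

3740 nm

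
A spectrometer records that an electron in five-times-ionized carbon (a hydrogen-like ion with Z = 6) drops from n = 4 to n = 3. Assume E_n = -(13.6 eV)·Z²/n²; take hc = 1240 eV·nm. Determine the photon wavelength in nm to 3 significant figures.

52.1 nm

For Z = 6 the level energies scale as Z², so the effective Rydberg energy is 13.6 × 36 = 489.6 eV.
ΔE = 489.6 × (1/3² − 1/4²) = 489.6 × 0.04861 = 23.80 eV.
λ = hc/ΔE = 1240 / 23.80 = 52.1 nm.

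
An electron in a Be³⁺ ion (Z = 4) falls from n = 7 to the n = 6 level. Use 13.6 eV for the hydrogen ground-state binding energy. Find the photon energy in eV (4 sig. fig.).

1.604 eV

The Bohr energies scale as Z², so for Z = 4: E_n = −217.6/n² eV.
E_7 = −217.6/49 = −4.441 eV and E_6 = −217.6/36 = −6.044 eV.
The photon energy is |E_7 − E_6| = 1.604 eV.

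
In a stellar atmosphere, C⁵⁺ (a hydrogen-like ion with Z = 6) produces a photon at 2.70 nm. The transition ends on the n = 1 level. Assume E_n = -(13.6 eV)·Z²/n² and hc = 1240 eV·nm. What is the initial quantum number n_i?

The photon energy is ΔE = hc/λ = 1240 / 2.70 = 459.3 eV.
With Z = 6, ΔE = 489.6 × (1/n_f² − 1/n_i²), so 1/n_f² − 1/n_i² = 0.9380.
With n_f = 1: 1/n_i² = 1/1 − 0.9380 = 0.06197, so n_i ≈ 4.02.

n_i = 4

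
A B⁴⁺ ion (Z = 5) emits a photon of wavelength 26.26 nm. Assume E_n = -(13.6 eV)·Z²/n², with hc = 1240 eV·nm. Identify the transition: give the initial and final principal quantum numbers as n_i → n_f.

The photon energy is ΔE = hc/λ = 1240 / 26.26 = 47.22 eV.
With Z = 5, ΔE = 340.0 × (1/n_f² − 1/n_i²), so 1/n_f² − 1/n_i² = 0.1389.
Trying n_f = 2 gives 1/n_i² = 0.1111, i.e. n_i ≈ 3; this pair matches.

n_i = 3, n_f = 2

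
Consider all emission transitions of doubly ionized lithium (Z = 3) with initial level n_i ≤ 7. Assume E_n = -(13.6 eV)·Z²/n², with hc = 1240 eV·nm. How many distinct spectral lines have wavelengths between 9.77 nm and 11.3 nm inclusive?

4

Enumerate all n_i → n_f pairs with 1 ≤ n_f < n_i ≤ 7 and compute λ = 1240 / [13.6·9·(1/n_f² − 1/n_i²)].
Lines falling in [9.77, 11.3] nm: 7→1 (10.34 nm), 6→1 (10.42 nm), 5→1 (10.55 nm), 4→1 (10.81 nm).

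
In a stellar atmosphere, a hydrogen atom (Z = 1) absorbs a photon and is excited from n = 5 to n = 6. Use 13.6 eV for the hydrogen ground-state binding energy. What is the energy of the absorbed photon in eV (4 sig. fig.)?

0.1662 eV

E_6 = −13.60/36 = −0.3778 eV and E_5 = −13.60/25 = −0.5440 eV.
The photon energy is |E_6 − E_5| = 0.1662 eV.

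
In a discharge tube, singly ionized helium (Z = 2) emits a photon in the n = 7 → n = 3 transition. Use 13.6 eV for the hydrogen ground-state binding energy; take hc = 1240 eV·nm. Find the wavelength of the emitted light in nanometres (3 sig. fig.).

251 nm

For Z = 2 the level energies scale as Z², so the effective Rydberg energy is 13.6 × 4 = 54.40 eV.
ΔE = 54.40 × (1/3² − 1/7²) = 54.40 × 0.09070 = 4.934 eV.
λ = hc/ΔE = 1240 / 4.934 = 251 nm.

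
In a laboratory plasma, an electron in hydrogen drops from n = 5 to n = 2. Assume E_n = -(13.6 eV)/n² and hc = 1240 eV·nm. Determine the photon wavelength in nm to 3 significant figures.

434 nm

ΔE = 13.60 × (1/2² − 1/5²) = 13.60 × 0.2100 = 2.856 eV.
λ = hc/ΔE = 1240 / 2.856 = 434 nm.
This line belongs to the Balmer series.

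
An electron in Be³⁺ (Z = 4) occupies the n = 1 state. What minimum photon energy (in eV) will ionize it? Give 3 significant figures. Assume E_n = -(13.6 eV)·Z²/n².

218 eV

E_n = −13.6 Z²/n² = −217.6/n² eV for Z = 4.
E_1 = −217.6/1 = −218 eV, so ionization (to E = 0) requires 218 eV.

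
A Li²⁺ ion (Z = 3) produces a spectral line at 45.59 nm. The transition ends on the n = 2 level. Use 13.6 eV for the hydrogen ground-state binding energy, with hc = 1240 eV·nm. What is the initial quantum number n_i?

n_i = 6

The photon energy is ΔE = hc/λ = 1240 / 45.59 = 27.20 eV.
With Z = 3, ΔE = 122.4 × (1/n_f² − 1/n_i²), so 1/n_f² − 1/n_i² = 0.2222.
With n_f = 2: 1/n_i² = 1/4 − 0.2222 = 0.02779, so n_i ≈ 6.00.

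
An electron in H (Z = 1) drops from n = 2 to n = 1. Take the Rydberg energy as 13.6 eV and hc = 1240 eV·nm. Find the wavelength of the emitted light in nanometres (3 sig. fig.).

122 nm

ΔE = 13.60 × (1/1² − 1/2²) = 13.60 × 0.7500 = 10.20 eV.
λ = hc/ΔE = 1240 / 10.20 = 122 nm.
This line belongs to the Lyman series.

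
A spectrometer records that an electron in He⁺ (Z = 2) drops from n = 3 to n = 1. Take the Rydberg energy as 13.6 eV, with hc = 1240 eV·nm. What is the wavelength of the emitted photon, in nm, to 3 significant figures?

For Z = 2 the level energies scale as Z², so the effective Rydberg energy is 13.6 × 4 = 54.40 eV.
ΔE = 54.40 × (1/1² − 1/3²) = 54.40 × 0.8889 = 48.36 eV.
λ = hc/ΔE = 1240 / 48.36 = 25.6 nm.

25.6 nm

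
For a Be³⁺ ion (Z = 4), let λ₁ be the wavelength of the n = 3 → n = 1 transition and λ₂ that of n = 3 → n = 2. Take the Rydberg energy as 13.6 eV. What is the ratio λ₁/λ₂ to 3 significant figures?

0.156

λ ∝ 1/ΔE ∝ 1/(1/n_f² − 1/n_i²), and the Z² and hc factors cancel in the ratio.
λ₁/λ₂ = (1/2² − 1/3²)/(1/1² − 1/3²) = 0.1389/0.8889 = 0.156.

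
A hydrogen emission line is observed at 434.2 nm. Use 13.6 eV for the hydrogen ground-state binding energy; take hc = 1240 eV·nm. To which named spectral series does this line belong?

ΔE = 1240/434.2 = 2.856 eV.
This matches 13.6 × (1/2² − 1/5²), so n_f = 2: the Balmer series.

Balmer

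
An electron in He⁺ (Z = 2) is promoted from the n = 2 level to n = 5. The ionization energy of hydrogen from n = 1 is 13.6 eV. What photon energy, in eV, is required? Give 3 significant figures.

The Bohr energies scale as Z², so for Z = 2: E_n = −54.40/n² eV.
E_5 = −54.40/25 = −2.176 eV and E_2 = −54.40/4 = −13.60 eV.
The photon energy is |E_5 − E_2| = 11.4 eV.

11.4 eV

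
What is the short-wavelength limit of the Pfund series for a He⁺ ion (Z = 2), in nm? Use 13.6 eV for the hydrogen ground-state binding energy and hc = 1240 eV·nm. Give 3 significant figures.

570 nm

The Pfund series has lower level n_f = 5; the series limit corresponds to n_i → ∞.
ΔE_max = 13.6 × 4 / 5² = 2.176 eV.
λ_min = 1240 / 2.176 = 570 nm.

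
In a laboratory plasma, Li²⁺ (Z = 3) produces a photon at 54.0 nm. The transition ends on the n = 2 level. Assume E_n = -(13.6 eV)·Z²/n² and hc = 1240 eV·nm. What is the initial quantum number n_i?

The photon energy is ΔE = hc/λ = 1240 / 54.0 = 22.96 eV.
With Z = 3, ΔE = 122.4 × (1/n_f² − 1/n_i²), so 1/n_f² − 1/n_i² = 0.1876.
With n_f = 2: 1/n_i² = 1/4 − 0.1876 = 0.06239, so n_i ≈ 4.00.

n_i = 4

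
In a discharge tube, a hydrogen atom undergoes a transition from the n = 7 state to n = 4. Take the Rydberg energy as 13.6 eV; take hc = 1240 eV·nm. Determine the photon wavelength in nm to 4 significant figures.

2166 nm

ΔE = 13.60 × (1/4² − 1/7²) = 13.60 × 0.04209 = 0.5724 eV.
λ = hc/ΔE = 1240 / 0.5724 = 2166 nm.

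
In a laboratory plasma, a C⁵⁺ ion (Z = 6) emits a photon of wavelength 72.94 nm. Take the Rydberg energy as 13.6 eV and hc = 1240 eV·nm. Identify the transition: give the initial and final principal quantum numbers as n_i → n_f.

n_i = 6, n_f = 4

The photon energy is ΔE = hc/λ = 1240 / 72.94 = 17.00 eV.
With Z = 6, ΔE = 489.6 × (1/n_f² − 1/n_i²), so 1/n_f² − 1/n_i² = 0.03472.
Trying n_f = 4 gives 1/n_i² = 0.02778, i.e. n_i ≈ 6; this pair matches.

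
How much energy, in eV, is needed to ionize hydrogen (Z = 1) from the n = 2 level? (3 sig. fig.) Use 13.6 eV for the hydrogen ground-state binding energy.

3.40 eV

E_2 = −13.60/4 = −3.40 eV, so ionization (to E = 0) requires 3.40 eV.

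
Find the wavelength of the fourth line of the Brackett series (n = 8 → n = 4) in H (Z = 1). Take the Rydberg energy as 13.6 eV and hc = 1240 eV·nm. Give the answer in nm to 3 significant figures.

The Brackett series terminates on n_f = 4; the fourth line has n_i = 4+4 = 8.
ΔE = 13.60 × (1/4² − 1/8²) = 0.6375 eV.
λ = 1240 / 0.6375 = 1950 nm.

1950 nm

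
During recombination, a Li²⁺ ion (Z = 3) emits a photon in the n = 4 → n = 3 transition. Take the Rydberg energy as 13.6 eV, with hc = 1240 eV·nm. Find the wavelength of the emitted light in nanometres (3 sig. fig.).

208 nm

For Z = 3 the level energies scale as Z², so the effective Rydberg energy is 13.6 × 9 = 122.4 eV.
ΔE = 122.4 × (1/3² − 1/4²) = 122.4 × 0.04861 = 5.950 eV.
λ = hc/ΔE = 1240 / 5.950 = 208 nm.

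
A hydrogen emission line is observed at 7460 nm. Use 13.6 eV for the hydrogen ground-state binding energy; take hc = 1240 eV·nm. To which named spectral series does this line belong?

ΔE = 1240/7460 = 0.1662 eV.
This matches 13.6 × (1/5² − 1/6²), so n_f = 5: the Pfund series.

Pfund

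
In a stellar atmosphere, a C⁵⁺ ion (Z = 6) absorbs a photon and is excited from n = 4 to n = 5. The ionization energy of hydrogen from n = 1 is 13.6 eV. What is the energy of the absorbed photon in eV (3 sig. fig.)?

The Bohr energies scale as Z², so for Z = 6: E_n = −489.6/n² eV.
E_5 = −489.6/25 = −19.58 eV and E_4 = −489.6/16 = −30.60 eV.
The photon energy is |E_5 − E_4| = 11.0 eV.

11.0 eV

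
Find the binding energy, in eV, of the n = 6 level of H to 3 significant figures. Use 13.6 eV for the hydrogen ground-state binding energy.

E_6 = −13.60/36 = −0.378 eV, so ionization (to E = 0) requires 0.378 eV.

0.378 eV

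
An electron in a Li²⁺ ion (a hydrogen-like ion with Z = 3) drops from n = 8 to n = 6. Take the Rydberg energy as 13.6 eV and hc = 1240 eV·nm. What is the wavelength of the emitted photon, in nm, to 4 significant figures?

833.6 nm

For Z = 3 the level energies scale as Z², so the effective Rydberg energy is 13.6 × 9 = 122.4 eV.
ΔE = 122.4 × (1/6² − 1/8²) = 122.4 × 0.01215 = 1.488 eV.
λ = hc/ΔE = 1240 / 1.488 = 833.6 nm.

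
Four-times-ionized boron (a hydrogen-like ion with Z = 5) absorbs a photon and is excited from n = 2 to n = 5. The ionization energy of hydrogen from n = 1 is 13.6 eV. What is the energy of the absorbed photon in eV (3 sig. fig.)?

71.4 eV

The Bohr energies scale as Z², so for Z = 5: E_n = −340.0/n² eV.
E_5 = −340.0/25 = −13.60 eV and E_2 = −340.0/4 = −85.00 eV.
The photon energy is |E_5 − E_2| = 71.4 eV.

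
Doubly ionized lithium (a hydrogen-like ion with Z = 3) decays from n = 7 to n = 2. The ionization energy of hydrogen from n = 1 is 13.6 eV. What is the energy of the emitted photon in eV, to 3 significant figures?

28.1 eV

The Bohr energies scale as Z², so for Z = 3: E_n = −122.4/n² eV.
E_7 = −122.4/49 = −2.498 eV and E_2 = −122.4/4 = −30.60 eV.
The photon energy is |E_7 − E_2| = 28.1 eV.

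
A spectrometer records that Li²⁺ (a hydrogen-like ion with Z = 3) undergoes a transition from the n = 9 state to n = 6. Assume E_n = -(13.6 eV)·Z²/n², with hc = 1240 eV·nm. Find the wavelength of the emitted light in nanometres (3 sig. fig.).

For Z = 3 the level energies scale as Z², so the effective Rydberg energy is 13.6 × 9 = 122.4 eV.
ΔE = 122.4 × (1/6² − 1/9²) = 122.4 × 0.01543 = 1.889 eV.
λ = hc/ΔE = 1240 / 1.889 = 656 nm.

656 nm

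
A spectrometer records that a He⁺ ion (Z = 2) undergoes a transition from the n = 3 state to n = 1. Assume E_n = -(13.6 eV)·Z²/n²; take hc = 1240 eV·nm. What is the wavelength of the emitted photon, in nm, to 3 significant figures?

25.6 nm

For Z = 2 the level energies scale as Z², so the effective Rydberg energy is 13.6 × 4 = 54.40 eV.
ΔE = 54.40 × (1/1² − 1/3²) = 54.40 × 0.8889 = 48.36 eV.
λ = hc/ΔE = 1240 / 48.36 = 25.6 nm.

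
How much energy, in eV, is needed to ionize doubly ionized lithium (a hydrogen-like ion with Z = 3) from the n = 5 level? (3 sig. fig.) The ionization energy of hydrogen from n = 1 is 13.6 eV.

E_n = −13.6 Z²/n² = −122.4/n² eV for Z = 3.
E_5 = −122.4/25 = −4.90 eV, so ionization (to E = 0) requires 4.90 eV.

4.90 eV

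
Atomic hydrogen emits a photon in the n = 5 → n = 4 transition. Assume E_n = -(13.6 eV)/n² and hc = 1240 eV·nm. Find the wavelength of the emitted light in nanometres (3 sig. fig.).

ΔE = 13.60 × (1/4² − 1/5²) = 13.60 × 0.02250 = 0.3060 eV.
λ = hc/ΔE = 1240 / 0.3060 = 4050 nm.
This line belongs to the Brackett series.

4050 nm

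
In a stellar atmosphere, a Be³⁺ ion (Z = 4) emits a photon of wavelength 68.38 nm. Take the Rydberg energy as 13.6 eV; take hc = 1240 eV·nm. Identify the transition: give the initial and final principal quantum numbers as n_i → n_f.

The photon energy is ΔE = hc/λ = 1240 / 68.38 = 18.13 eV.
With Z = 4, ΔE = 217.6 × (1/n_f² − 1/n_i²), so 1/n_f² − 1/n_i² = 0.08334.
Trying n_f = 3 gives 1/n_i² = 0.02777, i.e. n_i ≈ 6; this pair matches.

n_i = 6, n_f = 3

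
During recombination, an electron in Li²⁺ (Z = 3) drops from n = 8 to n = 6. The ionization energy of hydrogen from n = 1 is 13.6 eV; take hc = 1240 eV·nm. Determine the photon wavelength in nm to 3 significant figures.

For Z = 3 the level energies scale as Z², so the effective Rydberg energy is 13.6 × 9 = 122.4 eV.
ΔE = 122.4 × (1/6² − 1/8²) = 122.4 × 0.01215 = 1.488 eV.
λ = hc/ΔE = 1240 / 1.488 = 834 nm.

834 nm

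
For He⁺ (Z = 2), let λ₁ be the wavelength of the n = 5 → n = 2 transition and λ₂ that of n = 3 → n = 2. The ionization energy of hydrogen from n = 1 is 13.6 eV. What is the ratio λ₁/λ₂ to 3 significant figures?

λ ∝ 1/ΔE ∝ 1/(1/n_f² − 1/n_i²), and the Z² and hc factors cancel in the ratio.
λ₁/λ₂ = (1/2² − 1/3²)/(1/2² − 1/5²) = 0.1389/0.2100 = 0.661.

0.661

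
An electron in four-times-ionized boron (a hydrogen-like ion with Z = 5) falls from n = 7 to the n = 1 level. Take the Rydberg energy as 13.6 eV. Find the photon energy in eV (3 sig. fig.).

333 eV

The Bohr energies scale as Z², so for Z = 5: E_n = −340.0/n² eV.
E_7 = −340.0/49 = −6.939 eV and E_1 = −340.0/1 = −340.0 eV.
The photon energy is |E_7 − E_1| = 333 eV.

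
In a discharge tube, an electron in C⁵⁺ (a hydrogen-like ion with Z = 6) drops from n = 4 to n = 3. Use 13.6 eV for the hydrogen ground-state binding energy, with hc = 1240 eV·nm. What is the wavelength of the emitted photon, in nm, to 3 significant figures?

For Z = 6 the level energies scale as Z², so the effective Rydberg energy is 13.6 × 36 = 489.6 eV.
ΔE = 489.6 × (1/3² − 1/4²) = 489.6 × 0.04861 = 23.80 eV.
λ = hc/ΔE = 1240 / 23.80 = 52.1 nm.

52.1 nm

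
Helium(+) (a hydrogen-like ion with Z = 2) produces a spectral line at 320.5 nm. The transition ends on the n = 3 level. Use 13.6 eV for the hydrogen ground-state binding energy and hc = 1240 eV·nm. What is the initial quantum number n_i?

The photon energy is ΔE = hc/λ = 1240 / 320.5 = 3.869 eV.
With Z = 2, ΔE = 54.40 × (1/n_f² − 1/n_i²), so 1/n_f² − 1/n_i² = 0.07112.
With n_f = 3: 1/n_i² = 1/9 − 0.07112 = 0.03999, so n_i ≈ 5.00.

n_i = 5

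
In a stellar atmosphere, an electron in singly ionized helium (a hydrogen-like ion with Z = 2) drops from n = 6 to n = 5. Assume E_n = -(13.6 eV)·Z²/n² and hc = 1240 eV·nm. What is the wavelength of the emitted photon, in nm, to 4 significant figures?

For Z = 2 the level energies scale as Z², so the effective Rydberg energy is 13.6 × 4 = 54.40 eV.
ΔE = 54.40 × (1/5² − 1/6²) = 54.40 × 0.01222 = 0.6649 eV.
λ = hc/ΔE = 1240 / 0.6649 = 1865 nm.

1865 nm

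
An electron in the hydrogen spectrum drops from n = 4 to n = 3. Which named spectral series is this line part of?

Paschen

The series is set by the lower level: n_f = 3 is the Paschen series.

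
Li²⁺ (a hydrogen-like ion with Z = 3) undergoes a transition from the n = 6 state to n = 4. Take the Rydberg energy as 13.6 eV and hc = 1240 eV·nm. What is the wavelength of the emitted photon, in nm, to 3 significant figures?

For Z = 3 the level energies scale as Z², so the effective Rydberg energy is 13.6 × 9 = 122.4 eV.
ΔE = 122.4 × (1/4² − 1/6²) = 122.4 × 0.03472 = 4.250 eV.
λ = hc/ΔE = 1240 / 4.250 = 292 nm.

292 nm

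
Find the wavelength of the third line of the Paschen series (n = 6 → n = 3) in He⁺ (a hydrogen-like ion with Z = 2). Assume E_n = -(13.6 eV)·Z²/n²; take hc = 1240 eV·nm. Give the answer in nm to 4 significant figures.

273.5 nm

The Paschen series terminates on n_f = 3; the third line has n_i = 3+3 = 6.
ΔE = 54.40 × (1/3² − 1/6²) = 4.533 eV.
λ = 1240 / 4.533 = 273.5 nm.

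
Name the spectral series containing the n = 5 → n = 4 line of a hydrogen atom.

The series is set by the lower level: n_f = 4 is the Brackett series.

Brackett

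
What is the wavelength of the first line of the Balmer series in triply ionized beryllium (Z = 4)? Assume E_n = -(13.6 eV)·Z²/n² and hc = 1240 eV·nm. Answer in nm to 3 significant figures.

41.0 nm

The Balmer series terminates on n_f = 2; the first line has n_i = 2+1 = 3.
ΔE = 217.6 × (1/2² − 1/3²) = 30.22 eV.
λ = 1240 / 30.22 = 41.0 nm.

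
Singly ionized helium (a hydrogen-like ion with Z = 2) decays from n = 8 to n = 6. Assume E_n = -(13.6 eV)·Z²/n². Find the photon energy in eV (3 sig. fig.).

0.661 eV

The Bohr energies scale as Z², so for Z = 2: E_n = −54.40/n² eV.
E_8 = −54.40/64 = −0.8500 eV and E_6 = −54.40/36 = −1.511 eV.
The photon energy is |E_8 − E_6| = 0.661 eV.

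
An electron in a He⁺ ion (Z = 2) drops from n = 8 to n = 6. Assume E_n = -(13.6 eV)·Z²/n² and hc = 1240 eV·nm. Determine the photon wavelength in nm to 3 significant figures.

For Z = 2 the level energies scale as Z², so the effective Rydberg energy is 13.6 × 4 = 54.40 eV.
ΔE = 54.40 × (1/6² − 1/8²) = 54.40 × 0.01215 = 0.6611 eV.
λ = hc/ΔE = 1240 / 0.6611 = 1880 nm.

1880 nm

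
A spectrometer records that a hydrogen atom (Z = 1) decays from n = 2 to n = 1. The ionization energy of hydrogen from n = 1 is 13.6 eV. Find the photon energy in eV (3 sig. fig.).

E_2 = −13.60/4 = −3.400 eV and E_1 = −13.60/1 = −13.60 eV.
The photon energy is |E_2 − E_1| = 10.2 eV.

10.2 eV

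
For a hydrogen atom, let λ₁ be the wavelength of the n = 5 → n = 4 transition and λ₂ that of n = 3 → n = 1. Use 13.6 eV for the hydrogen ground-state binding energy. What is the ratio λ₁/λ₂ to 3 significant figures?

λ ∝ 1/ΔE ∝ 1/(1/n_f² − 1/n_i²), and the Z² and hc factors cancel in the ratio.
λ₁/λ₂ = (1/1² − 1/3²)/(1/4² − 1/5²) = 0.8889/0.02250 = 39.5.

39.5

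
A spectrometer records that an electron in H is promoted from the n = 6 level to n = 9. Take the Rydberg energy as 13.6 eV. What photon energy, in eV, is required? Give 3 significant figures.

E_9 = −13.60/81 = −0.1679 eV and E_6 = −13.60/36 = −0.3778 eV.
The photon energy is |E_9 − E_6| = 0.210 eV.

0.210 eV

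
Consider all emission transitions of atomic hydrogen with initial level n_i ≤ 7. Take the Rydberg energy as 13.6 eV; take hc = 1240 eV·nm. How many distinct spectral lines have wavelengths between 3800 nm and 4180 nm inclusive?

1

Enumerate all n_i → n_f pairs with 1 ≤ n_f < n_i ≤ 7 and compute λ = 1240 / [13.6·1·(1/n_f² − 1/n_i²)].
Lines falling in [3800, 4180] nm: 5→4 (4052 nm).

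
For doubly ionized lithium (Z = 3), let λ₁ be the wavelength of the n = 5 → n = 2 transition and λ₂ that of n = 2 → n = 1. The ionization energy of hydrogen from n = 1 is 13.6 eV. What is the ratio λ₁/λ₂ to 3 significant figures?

3.57

λ ∝ 1/ΔE ∝ 1/(1/n_f² − 1/n_i²), and the Z² and hc factors cancel in the ratio.
λ₁/λ₂ = (1/1² − 1/2²)/(1/2² − 1/5²) = 0.7500/0.2100 = 3.57.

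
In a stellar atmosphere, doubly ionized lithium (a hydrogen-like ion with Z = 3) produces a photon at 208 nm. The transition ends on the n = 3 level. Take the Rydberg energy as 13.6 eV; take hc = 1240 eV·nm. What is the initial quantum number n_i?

n_i = 4

The photon energy is ΔE = hc/λ = 1240 / 208 = 5.962 eV.
With Z = 3, ΔE = 122.4 × (1/n_f² − 1/n_i²), so 1/n_f² − 1/n_i² = 0.04871.
With n_f = 3: 1/n_i² = 1/9 − 0.04871 = 0.06241, so n_i ≈ 4.00.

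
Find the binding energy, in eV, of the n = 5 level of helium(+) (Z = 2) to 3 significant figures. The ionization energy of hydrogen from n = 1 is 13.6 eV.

2.18 eV

E_n = −13.6 Z²/n² = −54.40/n² eV for Z = 2.
E_5 = −54.40/25 = −2.18 eV, so ionization (to E = 0) requires 2.18 eV.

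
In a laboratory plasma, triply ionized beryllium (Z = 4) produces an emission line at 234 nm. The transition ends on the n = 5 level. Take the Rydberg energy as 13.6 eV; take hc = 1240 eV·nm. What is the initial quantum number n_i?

The photon energy is ΔE = hc/λ = 1240 / 234 = 5.299 eV.
With Z = 4, ΔE = 217.6 × (1/n_f² − 1/n_i²), so 1/n_f² − 1/n_i² = 0.02435.
With n_f = 5: 1/n_i² = 1/25 − 0.02435 = 0.01565, so n_i ≈ 7.99.

n_i = 8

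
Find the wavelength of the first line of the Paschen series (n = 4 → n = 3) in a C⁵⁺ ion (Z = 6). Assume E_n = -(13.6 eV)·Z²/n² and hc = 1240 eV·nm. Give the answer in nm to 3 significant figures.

52.1 nm

The Paschen series terminates on n_f = 3; the first line has n_i = 3+1 = 4.
ΔE = 489.6 × (1/3² − 1/4²) = 23.80 eV.
λ = 1240 / 23.80 = 52.1 nm.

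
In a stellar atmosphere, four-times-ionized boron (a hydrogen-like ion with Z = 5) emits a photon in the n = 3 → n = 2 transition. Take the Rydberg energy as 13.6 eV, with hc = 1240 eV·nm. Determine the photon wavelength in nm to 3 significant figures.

For Z = 5 the level energies scale as Z², so the effective Rydberg energy is 13.6 × 25 = 340.0 eV.
ΔE = 340.0 × (1/2² − 1/3²) = 340.0 × 0.1389 = 47.22 eV.
λ = hc/ΔE = 1240 / 47.22 = 26.3 nm.

26.3 nm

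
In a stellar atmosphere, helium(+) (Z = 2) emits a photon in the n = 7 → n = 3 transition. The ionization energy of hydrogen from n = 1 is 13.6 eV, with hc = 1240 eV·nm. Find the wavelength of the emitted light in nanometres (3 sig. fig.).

For Z = 2 the level energies scale as Z², so the effective Rydberg energy is 13.6 × 4 = 54.40 eV.
ΔE = 54.40 × (1/3² − 1/7²) = 54.40 × 0.09070 = 4.934 eV.
λ = hc/ΔE = 1240 / 4.934 = 251 nm.

251 nm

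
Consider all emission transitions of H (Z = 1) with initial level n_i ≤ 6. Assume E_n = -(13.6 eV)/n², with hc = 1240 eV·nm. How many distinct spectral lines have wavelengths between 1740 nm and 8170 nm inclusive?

4

Enumerate all n_i → n_f pairs with 1 ≤ n_f < n_i ≤ 6 and compute λ = 1240 / [13.6·1·(1/n_f² − 1/n_i²)].
Lines falling in [1740, 8170] nm: 4→3 (1876 nm), 6→4 (2626 nm), 5→4 (4052 nm), 6→5 (7460 nm).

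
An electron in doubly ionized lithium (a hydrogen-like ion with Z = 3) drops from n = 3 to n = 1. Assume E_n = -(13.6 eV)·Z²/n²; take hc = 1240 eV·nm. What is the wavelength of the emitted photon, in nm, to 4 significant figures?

11.40 nm

For Z = 3 the level energies scale as Z², so the effective Rydberg energy is 13.6 × 9 = 122.4 eV.
ΔE = 122.4 × (1/1² − 1/3²) = 122.4 × 0.8889 = 108.8 eV.
λ = hc/ΔE = 1240 / 108.8 = 11.40 nm.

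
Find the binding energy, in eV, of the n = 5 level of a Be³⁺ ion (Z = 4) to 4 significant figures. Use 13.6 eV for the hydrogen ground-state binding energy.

E_n = −13.6 Z²/n² = −217.6/n² eV for Z = 4.
E_5 = −217.6/25 = −8.704 eV, so ionization (to E = 0) requires 8.704 eV.

8.704 eV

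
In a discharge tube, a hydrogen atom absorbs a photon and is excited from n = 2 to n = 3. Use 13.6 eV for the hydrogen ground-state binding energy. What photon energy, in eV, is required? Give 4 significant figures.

E_3 = −13.60/9 = −1.511 eV and E_2 = −13.60/4 = −3.400 eV.
The photon energy is |E_3 − E_2| = 1.889 eV.

1.889 eV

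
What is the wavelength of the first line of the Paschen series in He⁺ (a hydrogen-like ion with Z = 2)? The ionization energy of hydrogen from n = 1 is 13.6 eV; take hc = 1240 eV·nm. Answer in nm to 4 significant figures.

The Paschen series terminates on n_f = 3; the first line has n_i = 3+1 = 4.
ΔE = 54.40 × (1/3² − 1/4²) = 2.644 eV.
λ = 1240 / 2.644 = 468.9 nm.

468.9 nm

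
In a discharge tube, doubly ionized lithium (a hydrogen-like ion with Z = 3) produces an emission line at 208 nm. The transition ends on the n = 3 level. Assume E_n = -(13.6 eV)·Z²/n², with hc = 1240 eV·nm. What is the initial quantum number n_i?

The photon energy is ΔE = hc/λ = 1240 / 208 = 5.962 eV.
With Z = 3, ΔE = 122.4 × (1/n_f² − 1/n_i²), so 1/n_f² − 1/n_i² = 0.04871.
With n_f = 3: 1/n_i² = 1/9 − 0.04871 = 0.06241, so n_i ≈ 4.00.

n_i = 4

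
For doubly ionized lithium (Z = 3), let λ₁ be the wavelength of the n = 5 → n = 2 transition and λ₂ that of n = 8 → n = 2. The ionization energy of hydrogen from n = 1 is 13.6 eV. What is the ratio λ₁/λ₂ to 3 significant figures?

1.12

λ ∝ 1/ΔE ∝ 1/(1/n_f² − 1/n_i²), and the Z² and hc factors cancel in the ratio.
λ₁/λ₂ = (1/2² − 1/8²)/(1/2² − 1/5²) = 0.2344/0.2100 = 1.12.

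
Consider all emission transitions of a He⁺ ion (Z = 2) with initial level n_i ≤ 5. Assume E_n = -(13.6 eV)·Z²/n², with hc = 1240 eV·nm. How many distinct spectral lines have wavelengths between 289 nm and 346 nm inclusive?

1

Enumerate all n_i → n_f pairs with 1 ≤ n_f < n_i ≤ 5 and compute λ = 1240 / [13.6·4·(1/n_f² − 1/n_i²)].
Lines falling in [289, 346] nm: 5→3 (320.5 nm).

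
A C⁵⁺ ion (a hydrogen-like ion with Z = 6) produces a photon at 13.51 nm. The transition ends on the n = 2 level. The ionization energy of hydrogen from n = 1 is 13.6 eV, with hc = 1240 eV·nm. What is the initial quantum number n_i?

n_i = 4

The photon energy is ΔE = hc/λ = 1240 / 13.51 = 91.78 eV.
With Z = 6, ΔE = 489.6 × (1/n_f² − 1/n_i²), so 1/n_f² − 1/n_i² = 0.1875.
With n_f = 2: 1/n_i² = 1/4 − 0.1875 = 0.06253, so n_i ≈ 4.00.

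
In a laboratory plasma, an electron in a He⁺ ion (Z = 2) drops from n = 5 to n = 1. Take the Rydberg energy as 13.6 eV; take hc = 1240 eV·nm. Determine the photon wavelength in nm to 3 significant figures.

For Z = 2 the level energies scale as Z², so the effective Rydberg energy is 13.6 × 4 = 54.40 eV.
ΔE = 54.40 × (1/1² − 1/5²) = 54.40 × 0.9600 = 52.22 eV.
λ = hc/ΔE = 1240 / 52.22 = 23.7 nm.

23.7 nm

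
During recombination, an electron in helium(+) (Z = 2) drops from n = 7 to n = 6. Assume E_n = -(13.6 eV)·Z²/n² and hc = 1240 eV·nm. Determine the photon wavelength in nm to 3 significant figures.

3090 nm

For Z = 2 the level energies scale as Z², so the effective Rydberg energy is 13.6 × 4 = 54.40 eV.
ΔE = 54.40 × (1/6² − 1/7²) = 54.40 × 0.007370 = 0.4009 eV.
λ = hc/ΔE = 1240 / 0.4009 = 3090 nm.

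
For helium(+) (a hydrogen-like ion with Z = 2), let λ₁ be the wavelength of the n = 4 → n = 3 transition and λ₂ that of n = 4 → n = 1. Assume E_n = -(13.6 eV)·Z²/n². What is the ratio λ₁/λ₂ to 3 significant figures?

19.3

λ ∝ 1/ΔE ∝ 1/(1/n_f² − 1/n_i²), and the Z² and hc factors cancel in the ratio.
λ₁/λ₂ = (1/1² − 1/4²)/(1/3² − 1/4²) = 0.9375/0.04861 = 19.3.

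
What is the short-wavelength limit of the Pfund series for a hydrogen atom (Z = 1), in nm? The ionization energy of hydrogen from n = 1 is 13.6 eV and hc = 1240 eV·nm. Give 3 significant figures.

The Pfund series has lower level n_f = 5; the series limit corresponds to n_i → ∞.
ΔE_max = 13.6 × 1 / 5² = 0.5440 eV.
λ_min = 1240 / 0.5440 = 2280 nm.

2280 nm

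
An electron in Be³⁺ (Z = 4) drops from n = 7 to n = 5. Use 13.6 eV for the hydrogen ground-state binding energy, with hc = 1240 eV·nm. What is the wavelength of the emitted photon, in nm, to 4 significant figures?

For Z = 4 the level energies scale as Z², so the effective Rydberg energy is 13.6 × 16 = 217.6 eV.
ΔE = 217.6 × (1/5² − 1/7²) = 217.6 × 0.01959 = 4.263 eV.
λ = hc/ΔE = 1240 / 4.263 = 290.9 nm.

290.9 nm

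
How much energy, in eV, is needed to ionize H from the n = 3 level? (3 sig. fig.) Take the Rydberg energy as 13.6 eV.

E_3 = −13.60/9 = −1.51 eV, so ionization (to E = 0) requires 1.51 eV.

1.51 eV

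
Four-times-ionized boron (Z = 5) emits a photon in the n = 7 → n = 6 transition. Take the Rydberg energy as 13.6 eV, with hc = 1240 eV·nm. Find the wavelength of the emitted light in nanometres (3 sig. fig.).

For Z = 5 the level energies scale as Z², so the effective Rydberg energy is 13.6 × 25 = 340.0 eV.
ΔE = 340.0 × (1/6² − 1/7²) = 340.0 × 0.007370 = 2.506 eV.
λ = hc/ΔE = 1240 / 2.506 = 495 nm.

495 nm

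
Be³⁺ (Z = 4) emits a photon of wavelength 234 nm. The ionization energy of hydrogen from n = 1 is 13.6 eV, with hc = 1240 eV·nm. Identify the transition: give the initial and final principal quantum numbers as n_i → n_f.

The photon energy is ΔE = hc/λ = 1240 / 234 = 5.299 eV.
With Z = 4, ΔE = 217.6 × (1/n_f² − 1/n_i²), so 1/n_f² − 1/n_i² = 0.02435.
Trying n_f = 5 gives 1/n_i² = 0.01565, i.e. n_i ≈ 8; this pair matches.

n_i = 8, n_f = 5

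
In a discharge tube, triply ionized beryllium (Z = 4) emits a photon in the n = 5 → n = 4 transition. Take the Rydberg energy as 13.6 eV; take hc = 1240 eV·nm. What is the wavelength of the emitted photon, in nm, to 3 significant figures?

253 nm

For Z = 4 the level energies scale as Z², so the effective Rydberg energy is 13.6 × 16 = 217.6 eV.
ΔE = 217.6 × (1/4² − 1/5²) = 217.6 × 0.02250 = 4.896 eV.
λ = hc/ΔE = 1240 / 4.896 = 253 nm.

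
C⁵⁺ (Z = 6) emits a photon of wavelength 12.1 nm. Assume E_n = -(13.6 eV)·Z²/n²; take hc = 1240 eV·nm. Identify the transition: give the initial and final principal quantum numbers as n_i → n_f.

The photon energy is ΔE = hc/λ = 1240 / 12.1 = 102.5 eV.
With Z = 6, ΔE = 489.6 × (1/n_f² − 1/n_i²), so 1/n_f² − 1/n_i² = 0.2093.
Trying n_f = 2 gives 1/n_i² = 0.04069, i.e. n_i ≈ 5; this pair matches.

n_i = 5, n_f = 2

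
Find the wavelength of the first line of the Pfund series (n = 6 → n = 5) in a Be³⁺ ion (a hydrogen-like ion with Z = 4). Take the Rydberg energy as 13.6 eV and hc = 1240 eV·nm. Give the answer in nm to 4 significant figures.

The Pfund series terminates on n_f = 5; the first line has n_i = 5+1 = 6.
ΔE = 217.6 × (1/5² − 1/6²) = 2.660 eV.
λ = 1240 / 2.660 = 466.2 nm.

466.2 nm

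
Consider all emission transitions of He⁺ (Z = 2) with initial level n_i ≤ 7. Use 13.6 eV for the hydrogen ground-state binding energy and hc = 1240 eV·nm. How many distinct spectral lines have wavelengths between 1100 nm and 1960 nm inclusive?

2

Enumerate all n_i → n_f pairs with 1 ≤ n_f < n_i ≤ 7 and compute λ = 1240 / [13.6·4·(1/n_f² − 1/n_i²)].
Lines falling in [1100, 1960] nm: 7→5 (1163 nm), 6→5 (1865 nm).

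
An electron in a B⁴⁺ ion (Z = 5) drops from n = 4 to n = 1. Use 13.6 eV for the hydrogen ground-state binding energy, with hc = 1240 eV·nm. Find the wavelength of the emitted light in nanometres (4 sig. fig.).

3.890 nm

For Z = 5 the level energies scale as Z², so the effective Rydberg energy is 13.6 × 25 = 340.0 eV.
ΔE = 340.0 × (1/1² − 1/4²) = 340.0 × 0.9375 = 318.8 eV.
λ = hc/ΔE = 1240 / 318.8 = 3.890 nm.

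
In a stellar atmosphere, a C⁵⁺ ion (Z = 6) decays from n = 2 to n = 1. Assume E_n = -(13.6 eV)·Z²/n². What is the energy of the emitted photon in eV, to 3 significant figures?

The Bohr energies scale as Z², so for Z = 6: E_n = −489.6/n² eV.
E_2 = −489.6/4 = −122.4 eV and E_1 = −489.6/1 = −489.6 eV.
The photon energy is |E_2 − E_1| = 367 eV.

367 eV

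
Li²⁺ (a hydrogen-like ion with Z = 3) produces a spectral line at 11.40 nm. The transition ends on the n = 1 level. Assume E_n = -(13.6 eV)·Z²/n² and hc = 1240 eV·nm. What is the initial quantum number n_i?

The photon energy is ΔE = hc/λ = 1240 / 11.40 = 108.8 eV.
With Z = 3, ΔE = 122.4 × (1/n_f² − 1/n_i²), so 1/n_f² − 1/n_i² = 0.8887.
With n_f = 1: 1/n_i² = 1/1 − 0.8887 = 0.1113, so n_i ≈ 3.00.

n_i = 3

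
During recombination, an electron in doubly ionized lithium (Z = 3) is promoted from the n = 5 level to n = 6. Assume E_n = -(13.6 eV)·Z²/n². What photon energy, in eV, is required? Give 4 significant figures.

The Bohr energies scale as Z², so for Z = 3: E_n = −122.4/n² eV.
E_6 = −122.4/36 = −3.400 eV and E_5 = −122.4/25 = −4.896 eV.
The photon energy is |E_6 − E_5| = 1.496 eV.

1.496 eV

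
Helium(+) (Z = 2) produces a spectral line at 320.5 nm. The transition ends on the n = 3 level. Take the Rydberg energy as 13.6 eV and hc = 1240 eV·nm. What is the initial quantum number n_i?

n_i = 5

The photon energy is ΔE = hc/λ = 1240 / 320.5 = 3.869 eV.
With Z = 2, ΔE = 54.40 × (1/n_f² − 1/n_i²), so 1/n_f² − 1/n_i² = 0.07112.
With n_f = 3: 1/n_i² = 1/9 − 0.07112 = 0.03999, so n_i ≈ 5.00.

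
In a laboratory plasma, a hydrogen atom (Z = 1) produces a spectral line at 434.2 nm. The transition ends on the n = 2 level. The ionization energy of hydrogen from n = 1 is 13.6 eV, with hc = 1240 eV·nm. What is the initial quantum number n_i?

n_i = 5

The photon energy is ΔE = hc/λ = 1240 / 434.2 = 2.856 eV.
With Z = 1, ΔE = 13.60 × (1/n_f² − 1/n_i²), so 1/n_f² − 1/n_i² = 0.2100.
With n_f = 2: 1/n_i² = 1/4 − 0.2100 = 0.04001, so n_i ≈ 5.00.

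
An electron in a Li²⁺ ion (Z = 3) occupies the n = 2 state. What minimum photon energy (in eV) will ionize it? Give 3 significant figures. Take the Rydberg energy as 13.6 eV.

E_n = −13.6 Z²/n² = −122.4/n² eV for Z = 3.
E_2 = −122.4/4 = −30.6 eV, so ionization (to E = 0) requires 30.6 eV.

30.6 eV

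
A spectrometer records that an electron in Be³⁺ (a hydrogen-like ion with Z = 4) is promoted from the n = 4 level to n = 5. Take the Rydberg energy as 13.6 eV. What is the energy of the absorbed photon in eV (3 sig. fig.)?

The Bohr energies scale as Z², so for Z = 4: E_n = −217.6/n² eV.
E_5 = −217.6/25 = −8.704 eV and E_4 = −217.6/16 = −13.60 eV.
The photon energy is |E_5 − E_4| = 4.90 eV.

4.90 eV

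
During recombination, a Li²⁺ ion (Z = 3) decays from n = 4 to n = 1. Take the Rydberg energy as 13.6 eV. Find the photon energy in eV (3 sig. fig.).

115 eV

The Bohr energies scale as Z², so for Z = 3: E_n = −122.4/n² eV.
E_4 = −122.4/16 = −7.650 eV and E_1 = −122.4/1 = −122.4 eV.
The photon energy is |E_4 − E_1| = 115 eV.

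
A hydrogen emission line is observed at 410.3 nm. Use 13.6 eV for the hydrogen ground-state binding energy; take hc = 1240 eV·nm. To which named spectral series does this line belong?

ΔE = 1240/410.3 = 3.022 eV.
This matches 13.6 × (1/2² − 1/6²), so n_f = 2: the Balmer series.

Balmer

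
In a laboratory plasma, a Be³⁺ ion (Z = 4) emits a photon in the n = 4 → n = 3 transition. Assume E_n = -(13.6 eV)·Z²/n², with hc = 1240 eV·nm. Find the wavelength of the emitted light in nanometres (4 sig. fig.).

117.2 nm

For Z = 4 the level energies scale as Z², so the effective Rydberg energy is 13.6 × 16 = 217.6 eV.
ΔE = 217.6 × (1/3² − 1/4²) = 217.6 × 0.04861 = 10.58 eV.
λ = hc/ΔE = 1240 / 10.58 = 117.2 nm.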